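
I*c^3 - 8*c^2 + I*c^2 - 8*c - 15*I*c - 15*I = (c + 3*I)*(c + 5*I)*(I*c + I)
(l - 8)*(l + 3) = l^2 - 5*l - 24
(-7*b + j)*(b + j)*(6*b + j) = -42*b^3 - 43*b^2*j + j^3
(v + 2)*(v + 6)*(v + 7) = v^3 + 15*v^2 + 68*v + 84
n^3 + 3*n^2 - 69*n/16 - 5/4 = (n - 5/4)*(n + 1/4)*(n + 4)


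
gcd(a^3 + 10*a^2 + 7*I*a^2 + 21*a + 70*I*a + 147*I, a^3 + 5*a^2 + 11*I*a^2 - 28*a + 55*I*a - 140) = a + 7*I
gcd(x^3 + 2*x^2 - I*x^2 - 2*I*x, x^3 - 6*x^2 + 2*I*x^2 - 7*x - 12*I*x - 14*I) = 1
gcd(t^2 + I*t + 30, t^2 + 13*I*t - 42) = t + 6*I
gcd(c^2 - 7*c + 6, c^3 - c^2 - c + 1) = c - 1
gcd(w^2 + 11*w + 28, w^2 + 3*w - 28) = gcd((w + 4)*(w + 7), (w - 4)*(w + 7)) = w + 7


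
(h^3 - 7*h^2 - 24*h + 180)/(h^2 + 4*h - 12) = (h^3 - 7*h^2 - 24*h + 180)/(h^2 + 4*h - 12)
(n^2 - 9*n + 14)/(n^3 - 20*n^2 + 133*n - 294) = (n - 2)/(n^2 - 13*n + 42)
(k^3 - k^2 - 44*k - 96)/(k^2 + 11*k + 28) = (k^2 - 5*k - 24)/(k + 7)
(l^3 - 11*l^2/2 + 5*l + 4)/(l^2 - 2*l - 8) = (l^2 - 3*l/2 - 1)/(l + 2)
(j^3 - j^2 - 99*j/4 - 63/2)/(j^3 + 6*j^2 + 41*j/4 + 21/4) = (j - 6)/(j + 1)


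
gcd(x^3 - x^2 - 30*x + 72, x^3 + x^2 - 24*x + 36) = x^2 + 3*x - 18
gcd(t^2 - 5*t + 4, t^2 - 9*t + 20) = t - 4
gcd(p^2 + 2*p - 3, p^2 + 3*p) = p + 3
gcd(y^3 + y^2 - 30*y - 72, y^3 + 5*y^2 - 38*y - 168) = y^2 - 2*y - 24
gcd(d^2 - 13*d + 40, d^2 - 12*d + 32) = d - 8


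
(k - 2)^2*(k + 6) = k^3 + 2*k^2 - 20*k + 24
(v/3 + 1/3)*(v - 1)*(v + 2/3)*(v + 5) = v^4/3 + 17*v^3/9 + 7*v^2/9 - 17*v/9 - 10/9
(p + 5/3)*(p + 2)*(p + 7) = p^3 + 32*p^2/3 + 29*p + 70/3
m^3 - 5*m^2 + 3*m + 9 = (m - 3)^2*(m + 1)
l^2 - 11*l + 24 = (l - 8)*(l - 3)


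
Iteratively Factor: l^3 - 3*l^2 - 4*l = (l - 4)*(l^2 + l) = (l - 4)*(l + 1)*(l)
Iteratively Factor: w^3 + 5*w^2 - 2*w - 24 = (w + 4)*(w^2 + w - 6) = (w + 3)*(w + 4)*(w - 2)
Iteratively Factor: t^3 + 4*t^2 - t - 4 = (t + 4)*(t^2 - 1) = (t - 1)*(t + 4)*(t + 1)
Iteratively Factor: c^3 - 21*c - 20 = (c - 5)*(c^2 + 5*c + 4) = (c - 5)*(c + 4)*(c + 1)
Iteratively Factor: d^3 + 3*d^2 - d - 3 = (d - 1)*(d^2 + 4*d + 3) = (d - 1)*(d + 1)*(d + 3)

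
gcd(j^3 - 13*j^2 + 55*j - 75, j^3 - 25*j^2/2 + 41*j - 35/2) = j - 5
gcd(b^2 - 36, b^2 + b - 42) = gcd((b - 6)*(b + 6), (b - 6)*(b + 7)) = b - 6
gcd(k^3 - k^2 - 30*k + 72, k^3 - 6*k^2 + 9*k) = k - 3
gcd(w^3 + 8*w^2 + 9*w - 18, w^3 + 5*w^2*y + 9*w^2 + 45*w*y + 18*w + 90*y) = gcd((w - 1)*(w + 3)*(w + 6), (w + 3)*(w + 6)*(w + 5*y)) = w^2 + 9*w + 18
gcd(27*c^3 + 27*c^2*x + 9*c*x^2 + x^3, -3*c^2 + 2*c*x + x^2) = 3*c + x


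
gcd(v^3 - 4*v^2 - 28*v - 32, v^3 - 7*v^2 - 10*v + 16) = v^2 - 6*v - 16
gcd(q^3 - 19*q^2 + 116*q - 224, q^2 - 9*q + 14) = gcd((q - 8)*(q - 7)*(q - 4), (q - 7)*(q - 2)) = q - 7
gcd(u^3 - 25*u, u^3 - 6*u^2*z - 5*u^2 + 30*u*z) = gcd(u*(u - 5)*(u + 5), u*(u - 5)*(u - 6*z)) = u^2 - 5*u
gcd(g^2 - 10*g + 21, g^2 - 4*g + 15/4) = 1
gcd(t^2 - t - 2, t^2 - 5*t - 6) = t + 1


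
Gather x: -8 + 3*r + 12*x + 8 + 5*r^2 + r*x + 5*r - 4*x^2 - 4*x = 5*r^2 + 8*r - 4*x^2 + x*(r + 8)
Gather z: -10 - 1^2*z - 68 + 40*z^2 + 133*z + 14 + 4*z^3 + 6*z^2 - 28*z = 4*z^3 + 46*z^2 + 104*z - 64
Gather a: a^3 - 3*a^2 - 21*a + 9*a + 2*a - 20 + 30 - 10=a^3 - 3*a^2 - 10*a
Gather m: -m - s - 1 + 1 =-m - s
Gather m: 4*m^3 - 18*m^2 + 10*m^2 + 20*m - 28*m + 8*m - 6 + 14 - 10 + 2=4*m^3 - 8*m^2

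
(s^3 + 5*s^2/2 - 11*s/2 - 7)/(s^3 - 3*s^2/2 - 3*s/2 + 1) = (2*s + 7)/(2*s - 1)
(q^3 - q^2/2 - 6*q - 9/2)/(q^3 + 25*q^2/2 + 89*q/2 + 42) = (q^2 - 2*q - 3)/(q^2 + 11*q + 28)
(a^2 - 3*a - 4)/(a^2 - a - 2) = (a - 4)/(a - 2)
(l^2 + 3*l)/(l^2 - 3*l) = (l + 3)/(l - 3)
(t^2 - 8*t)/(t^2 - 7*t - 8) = t/(t + 1)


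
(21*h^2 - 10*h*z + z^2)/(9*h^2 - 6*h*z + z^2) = (-7*h + z)/(-3*h + z)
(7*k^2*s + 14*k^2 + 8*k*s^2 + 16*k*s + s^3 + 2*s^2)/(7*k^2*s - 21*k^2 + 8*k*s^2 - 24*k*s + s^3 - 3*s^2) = (s + 2)/(s - 3)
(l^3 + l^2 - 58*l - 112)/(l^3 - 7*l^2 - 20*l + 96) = (l^2 + 9*l + 14)/(l^2 + l - 12)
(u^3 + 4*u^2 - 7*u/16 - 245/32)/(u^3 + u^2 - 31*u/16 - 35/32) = (2*u + 7)/(2*u + 1)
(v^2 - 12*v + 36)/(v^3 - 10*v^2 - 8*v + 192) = (v - 6)/(v^2 - 4*v - 32)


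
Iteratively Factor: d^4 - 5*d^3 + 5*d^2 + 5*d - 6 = (d - 2)*(d^3 - 3*d^2 - d + 3) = (d - 2)*(d - 1)*(d^2 - 2*d - 3) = (d - 3)*(d - 2)*(d - 1)*(d + 1)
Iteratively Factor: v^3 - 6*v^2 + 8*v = (v - 4)*(v^2 - 2*v) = v*(v - 4)*(v - 2)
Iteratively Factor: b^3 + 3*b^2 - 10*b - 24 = (b + 2)*(b^2 + b - 12) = (b + 2)*(b + 4)*(b - 3)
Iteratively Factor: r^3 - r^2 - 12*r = (r - 4)*(r^2 + 3*r) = r*(r - 4)*(r + 3)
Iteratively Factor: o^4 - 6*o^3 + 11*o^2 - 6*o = (o - 1)*(o^3 - 5*o^2 + 6*o) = o*(o - 1)*(o^2 - 5*o + 6) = o*(o - 2)*(o - 1)*(o - 3)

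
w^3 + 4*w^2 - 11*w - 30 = (w - 3)*(w + 2)*(w + 5)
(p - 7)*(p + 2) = p^2 - 5*p - 14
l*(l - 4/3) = l^2 - 4*l/3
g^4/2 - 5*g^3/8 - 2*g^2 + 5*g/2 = g*(g/2 + 1)*(g - 2)*(g - 5/4)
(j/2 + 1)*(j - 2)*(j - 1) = j^3/2 - j^2/2 - 2*j + 2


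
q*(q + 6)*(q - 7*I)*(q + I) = q^4 + 6*q^3 - 6*I*q^3 + 7*q^2 - 36*I*q^2 + 42*q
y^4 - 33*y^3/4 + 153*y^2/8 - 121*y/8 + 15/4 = (y - 5)*(y - 2)*(y - 3/4)*(y - 1/2)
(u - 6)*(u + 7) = u^2 + u - 42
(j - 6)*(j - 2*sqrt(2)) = j^2 - 6*j - 2*sqrt(2)*j + 12*sqrt(2)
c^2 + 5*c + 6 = (c + 2)*(c + 3)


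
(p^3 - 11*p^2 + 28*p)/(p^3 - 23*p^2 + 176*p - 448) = p*(p - 4)/(p^2 - 16*p + 64)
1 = 1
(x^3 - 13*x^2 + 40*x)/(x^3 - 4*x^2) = (x^2 - 13*x + 40)/(x*(x - 4))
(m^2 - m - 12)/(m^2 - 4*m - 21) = (m - 4)/(m - 7)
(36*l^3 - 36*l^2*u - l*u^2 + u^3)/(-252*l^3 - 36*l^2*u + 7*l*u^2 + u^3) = (-l + u)/(7*l + u)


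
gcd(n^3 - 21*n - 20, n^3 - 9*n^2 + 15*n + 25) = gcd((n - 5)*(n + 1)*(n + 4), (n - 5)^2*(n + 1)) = n^2 - 4*n - 5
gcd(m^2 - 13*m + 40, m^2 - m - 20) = m - 5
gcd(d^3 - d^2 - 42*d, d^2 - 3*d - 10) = 1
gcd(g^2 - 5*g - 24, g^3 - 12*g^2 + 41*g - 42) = 1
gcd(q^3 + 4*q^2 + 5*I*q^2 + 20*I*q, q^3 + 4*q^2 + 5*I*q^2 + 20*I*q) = q^3 + q^2*(4 + 5*I) + 20*I*q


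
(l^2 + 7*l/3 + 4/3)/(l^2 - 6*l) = (3*l^2 + 7*l + 4)/(3*l*(l - 6))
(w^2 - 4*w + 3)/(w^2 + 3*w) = (w^2 - 4*w + 3)/(w*(w + 3))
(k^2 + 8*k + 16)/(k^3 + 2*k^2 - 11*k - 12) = (k + 4)/(k^2 - 2*k - 3)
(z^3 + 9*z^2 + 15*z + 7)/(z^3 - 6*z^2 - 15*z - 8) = (z + 7)/(z - 8)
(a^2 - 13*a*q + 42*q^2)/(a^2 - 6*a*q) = (a - 7*q)/a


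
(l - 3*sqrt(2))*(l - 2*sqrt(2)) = l^2 - 5*sqrt(2)*l + 12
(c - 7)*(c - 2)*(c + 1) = c^3 - 8*c^2 + 5*c + 14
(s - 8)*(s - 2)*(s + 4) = s^3 - 6*s^2 - 24*s + 64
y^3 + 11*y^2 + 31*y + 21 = (y + 1)*(y + 3)*(y + 7)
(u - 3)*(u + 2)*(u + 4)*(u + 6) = u^4 + 9*u^3 + 8*u^2 - 84*u - 144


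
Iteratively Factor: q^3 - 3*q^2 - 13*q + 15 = (q + 3)*(q^2 - 6*q + 5) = (q - 1)*(q + 3)*(q - 5)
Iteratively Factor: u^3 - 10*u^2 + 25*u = (u)*(u^2 - 10*u + 25) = u*(u - 5)*(u - 5)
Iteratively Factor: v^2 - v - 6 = (v - 3)*(v + 2)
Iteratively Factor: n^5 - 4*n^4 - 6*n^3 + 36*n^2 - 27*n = (n)*(n^4 - 4*n^3 - 6*n^2 + 36*n - 27) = n*(n - 1)*(n^3 - 3*n^2 - 9*n + 27) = n*(n - 3)*(n - 1)*(n^2 - 9) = n*(n - 3)*(n - 1)*(n + 3)*(n - 3)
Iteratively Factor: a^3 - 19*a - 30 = (a + 3)*(a^2 - 3*a - 10) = (a + 2)*(a + 3)*(a - 5)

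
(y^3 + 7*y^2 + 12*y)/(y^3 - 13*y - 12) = y*(y + 4)/(y^2 - 3*y - 4)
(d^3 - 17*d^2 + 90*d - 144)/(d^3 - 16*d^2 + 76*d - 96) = (d - 3)/(d - 2)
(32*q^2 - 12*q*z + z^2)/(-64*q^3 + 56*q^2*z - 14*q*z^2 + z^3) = 1/(-2*q + z)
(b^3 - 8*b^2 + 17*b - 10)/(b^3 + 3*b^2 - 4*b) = (b^2 - 7*b + 10)/(b*(b + 4))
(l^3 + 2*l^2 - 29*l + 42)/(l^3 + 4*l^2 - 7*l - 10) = (l^2 + 4*l - 21)/(l^2 + 6*l + 5)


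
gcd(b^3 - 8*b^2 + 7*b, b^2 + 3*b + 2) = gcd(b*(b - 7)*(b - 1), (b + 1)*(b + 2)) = 1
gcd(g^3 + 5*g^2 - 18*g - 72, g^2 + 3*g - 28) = g - 4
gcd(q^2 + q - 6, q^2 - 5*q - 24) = q + 3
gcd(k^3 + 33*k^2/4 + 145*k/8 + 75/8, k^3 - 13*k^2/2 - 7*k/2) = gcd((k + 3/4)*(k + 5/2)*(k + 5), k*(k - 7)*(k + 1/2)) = 1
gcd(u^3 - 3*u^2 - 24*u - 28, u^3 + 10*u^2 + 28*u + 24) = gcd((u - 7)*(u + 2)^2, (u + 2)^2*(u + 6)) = u^2 + 4*u + 4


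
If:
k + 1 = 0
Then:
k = -1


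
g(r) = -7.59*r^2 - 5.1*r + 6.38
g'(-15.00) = 222.60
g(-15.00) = -1624.87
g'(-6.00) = 85.98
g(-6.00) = -236.26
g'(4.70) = -76.45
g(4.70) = -185.25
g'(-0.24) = -1.46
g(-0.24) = 7.17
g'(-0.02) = -4.80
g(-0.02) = 6.48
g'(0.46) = -12.08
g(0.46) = 2.43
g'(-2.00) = 25.26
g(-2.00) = -13.78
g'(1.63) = -29.84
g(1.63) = -22.10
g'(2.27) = -39.56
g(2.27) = -44.31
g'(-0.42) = 1.28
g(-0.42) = 7.18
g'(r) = -15.18*r - 5.1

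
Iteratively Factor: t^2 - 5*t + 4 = (t - 4)*(t - 1)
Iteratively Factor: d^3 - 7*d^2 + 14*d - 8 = (d - 4)*(d^2 - 3*d + 2) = (d - 4)*(d - 2)*(d - 1)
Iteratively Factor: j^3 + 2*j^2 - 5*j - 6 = (j + 1)*(j^2 + j - 6) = (j + 1)*(j + 3)*(j - 2)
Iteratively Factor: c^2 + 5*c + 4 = (c + 1)*(c + 4)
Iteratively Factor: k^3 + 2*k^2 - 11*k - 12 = (k + 1)*(k^2 + k - 12) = (k - 3)*(k + 1)*(k + 4)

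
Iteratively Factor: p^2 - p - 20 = (p + 4)*(p - 5)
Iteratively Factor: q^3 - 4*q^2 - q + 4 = (q + 1)*(q^2 - 5*q + 4) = (q - 1)*(q + 1)*(q - 4)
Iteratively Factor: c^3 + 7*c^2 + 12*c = (c)*(c^2 + 7*c + 12) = c*(c + 4)*(c + 3)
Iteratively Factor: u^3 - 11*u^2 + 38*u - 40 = (u - 4)*(u^2 - 7*u + 10) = (u - 5)*(u - 4)*(u - 2)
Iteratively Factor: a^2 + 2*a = (a + 2)*(a)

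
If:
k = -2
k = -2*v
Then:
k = -2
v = 1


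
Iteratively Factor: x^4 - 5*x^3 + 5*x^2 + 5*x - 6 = (x - 2)*(x^3 - 3*x^2 - x + 3) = (x - 2)*(x - 1)*(x^2 - 2*x - 3) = (x - 2)*(x - 1)*(x + 1)*(x - 3)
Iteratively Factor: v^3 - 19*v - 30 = (v - 5)*(v^2 + 5*v + 6) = (v - 5)*(v + 2)*(v + 3)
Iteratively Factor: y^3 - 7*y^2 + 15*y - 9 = (y - 3)*(y^2 - 4*y + 3) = (y - 3)^2*(y - 1)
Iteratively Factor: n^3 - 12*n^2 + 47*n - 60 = (n - 5)*(n^2 - 7*n + 12) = (n - 5)*(n - 3)*(n - 4)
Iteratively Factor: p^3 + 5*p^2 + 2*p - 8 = (p + 2)*(p^2 + 3*p - 4) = (p + 2)*(p + 4)*(p - 1)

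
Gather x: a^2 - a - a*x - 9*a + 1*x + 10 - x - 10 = a^2 - a*x - 10*a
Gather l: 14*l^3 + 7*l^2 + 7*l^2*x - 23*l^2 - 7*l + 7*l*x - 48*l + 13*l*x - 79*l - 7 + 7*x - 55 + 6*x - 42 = 14*l^3 + l^2*(7*x - 16) + l*(20*x - 134) + 13*x - 104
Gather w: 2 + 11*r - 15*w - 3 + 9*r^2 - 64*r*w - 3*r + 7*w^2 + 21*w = 9*r^2 + 8*r + 7*w^2 + w*(6 - 64*r) - 1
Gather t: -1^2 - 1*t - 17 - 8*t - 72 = -9*t - 90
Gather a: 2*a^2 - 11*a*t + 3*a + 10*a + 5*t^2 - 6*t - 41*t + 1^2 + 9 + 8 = 2*a^2 + a*(13 - 11*t) + 5*t^2 - 47*t + 18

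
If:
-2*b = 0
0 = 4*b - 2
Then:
No Solution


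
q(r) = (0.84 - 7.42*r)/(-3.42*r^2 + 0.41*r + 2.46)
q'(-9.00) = -0.03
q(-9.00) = -0.24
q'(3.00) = -0.31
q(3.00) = 0.79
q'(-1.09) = -13.09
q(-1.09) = -4.35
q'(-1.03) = -20.33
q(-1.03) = -5.33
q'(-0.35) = -6.59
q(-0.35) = 1.81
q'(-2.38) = -0.55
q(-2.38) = -1.03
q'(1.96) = -1.07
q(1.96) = 1.39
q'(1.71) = -1.77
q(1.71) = 1.73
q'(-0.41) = -8.55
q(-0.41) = 2.26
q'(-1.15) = -9.15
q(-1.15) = -3.70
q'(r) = (0.84 - 7.42*r)*(6.84*r - 0.41)/(-3.42*r^2 + 0.41*r + 2.46)^2 - 7.42/(-3.42*r^2 + 0.41*r + 2.46)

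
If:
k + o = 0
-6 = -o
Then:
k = -6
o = 6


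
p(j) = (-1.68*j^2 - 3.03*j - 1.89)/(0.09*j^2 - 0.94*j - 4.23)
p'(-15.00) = 0.23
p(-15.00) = -11.10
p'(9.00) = 10.01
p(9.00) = 30.60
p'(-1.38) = -0.72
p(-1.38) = 0.33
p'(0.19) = 0.71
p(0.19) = 0.57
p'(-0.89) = -0.04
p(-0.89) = 0.16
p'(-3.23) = -256.31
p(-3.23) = 37.79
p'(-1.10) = -0.29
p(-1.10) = 0.19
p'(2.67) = 1.70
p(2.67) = 3.60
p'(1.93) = 1.41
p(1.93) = 2.45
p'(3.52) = 2.07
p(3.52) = 5.20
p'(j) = (0.94 - 0.18*j)*(-1.68*j^2 - 3.03*j - 1.89)/(0.09*j^2 - 0.94*j - 4.23)^2 + (-3.36*j - 3.03)/(0.09*j^2 - 0.94*j - 4.23) = (1.8519*j^2 + 14.553*j + 11.0403)/(0.0081*j^4 - 0.1692*j^3 + 0.1222*j^2 + 7.9524*j + 17.8929)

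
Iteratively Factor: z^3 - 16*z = (z - 4)*(z^2 + 4*z) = z*(z - 4)*(z + 4)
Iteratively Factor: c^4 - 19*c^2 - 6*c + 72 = (c + 3)*(c^3 - 3*c^2 - 10*c + 24) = (c + 3)^2*(c^2 - 6*c + 8) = (c - 4)*(c + 3)^2*(c - 2)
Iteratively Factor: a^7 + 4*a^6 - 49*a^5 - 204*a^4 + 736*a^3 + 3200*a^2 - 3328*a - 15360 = (a - 3)*(a^6 + 7*a^5 - 28*a^4 - 288*a^3 - 128*a^2 + 2816*a + 5120) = (a - 3)*(a + 4)*(a^5 + 3*a^4 - 40*a^3 - 128*a^2 + 384*a + 1280) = (a - 3)*(a + 4)^2*(a^4 - a^3 - 36*a^2 + 16*a + 320) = (a - 4)*(a - 3)*(a + 4)^2*(a^3 + 3*a^2 - 24*a - 80) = (a - 4)*(a - 3)*(a + 4)^3*(a^2 - a - 20) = (a - 4)*(a - 3)*(a + 4)^4*(a - 5)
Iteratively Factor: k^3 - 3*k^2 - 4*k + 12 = (k - 2)*(k^2 - k - 6) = (k - 3)*(k - 2)*(k + 2)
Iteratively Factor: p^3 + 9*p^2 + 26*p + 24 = (p + 3)*(p^2 + 6*p + 8) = (p + 3)*(p + 4)*(p + 2)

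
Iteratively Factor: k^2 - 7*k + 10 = (k - 2)*(k - 5)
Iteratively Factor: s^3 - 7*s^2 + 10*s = (s)*(s^2 - 7*s + 10) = s*(s - 5)*(s - 2)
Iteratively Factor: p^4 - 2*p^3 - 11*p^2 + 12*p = (p + 3)*(p^3 - 5*p^2 + 4*p) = (p - 1)*(p + 3)*(p^2 - 4*p) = (p - 4)*(p - 1)*(p + 3)*(p)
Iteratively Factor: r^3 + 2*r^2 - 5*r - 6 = (r - 2)*(r^2 + 4*r + 3) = (r - 2)*(r + 1)*(r + 3)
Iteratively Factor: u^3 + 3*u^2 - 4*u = (u + 4)*(u^2 - u) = u*(u + 4)*(u - 1)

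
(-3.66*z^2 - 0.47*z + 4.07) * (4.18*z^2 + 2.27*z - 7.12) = -15.2988*z^4 - 10.2728*z^3 + 42.0049*z^2 + 12.5853*z - 28.9784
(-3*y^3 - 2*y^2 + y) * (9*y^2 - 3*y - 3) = -27*y^5 - 9*y^4 + 24*y^3 + 3*y^2 - 3*y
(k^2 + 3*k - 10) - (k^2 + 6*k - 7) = -3*k - 3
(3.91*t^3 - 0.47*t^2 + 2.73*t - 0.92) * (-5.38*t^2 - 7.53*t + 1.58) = -21.0358*t^5 - 26.9137*t^4 - 4.9705*t^3 - 16.3499*t^2 + 11.241*t - 1.4536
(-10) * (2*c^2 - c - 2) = -20*c^2 + 10*c + 20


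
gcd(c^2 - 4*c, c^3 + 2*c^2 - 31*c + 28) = c - 4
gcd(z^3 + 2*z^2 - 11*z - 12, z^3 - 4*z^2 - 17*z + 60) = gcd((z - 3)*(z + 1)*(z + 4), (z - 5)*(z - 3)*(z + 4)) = z^2 + z - 12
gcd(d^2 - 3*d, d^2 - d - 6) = d - 3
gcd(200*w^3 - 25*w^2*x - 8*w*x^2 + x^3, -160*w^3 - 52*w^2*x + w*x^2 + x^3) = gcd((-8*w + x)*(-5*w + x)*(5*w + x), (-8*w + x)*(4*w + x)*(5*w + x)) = -40*w^2 - 3*w*x + x^2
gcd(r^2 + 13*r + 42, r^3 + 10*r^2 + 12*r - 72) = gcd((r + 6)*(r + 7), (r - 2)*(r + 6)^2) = r + 6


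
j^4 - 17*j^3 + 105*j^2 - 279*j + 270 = (j - 6)*(j - 5)*(j - 3)^2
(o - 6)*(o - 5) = o^2 - 11*o + 30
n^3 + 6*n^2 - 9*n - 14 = (n - 2)*(n + 1)*(n + 7)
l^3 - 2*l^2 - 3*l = l*(l - 3)*(l + 1)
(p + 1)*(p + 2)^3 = p^4 + 7*p^3 + 18*p^2 + 20*p + 8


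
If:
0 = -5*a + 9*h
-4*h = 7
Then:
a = -63/20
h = -7/4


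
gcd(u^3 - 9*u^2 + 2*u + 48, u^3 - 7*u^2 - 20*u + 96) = u^2 - 11*u + 24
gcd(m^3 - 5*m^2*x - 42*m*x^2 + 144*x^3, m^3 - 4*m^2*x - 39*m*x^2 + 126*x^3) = -m^2 - 3*m*x + 18*x^2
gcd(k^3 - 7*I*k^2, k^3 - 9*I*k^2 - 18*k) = k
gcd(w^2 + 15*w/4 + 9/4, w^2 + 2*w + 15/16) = w + 3/4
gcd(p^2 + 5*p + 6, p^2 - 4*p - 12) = p + 2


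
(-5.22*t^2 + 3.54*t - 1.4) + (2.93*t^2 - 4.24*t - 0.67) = -2.29*t^2 - 0.7*t - 2.07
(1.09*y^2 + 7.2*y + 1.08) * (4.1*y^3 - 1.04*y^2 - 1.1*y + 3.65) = 4.469*y^5 + 28.3864*y^4 - 4.259*y^3 - 5.0647*y^2 + 25.092*y + 3.942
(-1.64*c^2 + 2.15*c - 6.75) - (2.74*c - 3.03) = -1.64*c^2 - 0.59*c - 3.72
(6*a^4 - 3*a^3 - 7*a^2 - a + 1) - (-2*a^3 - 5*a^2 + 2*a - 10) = 6*a^4 - a^3 - 2*a^2 - 3*a + 11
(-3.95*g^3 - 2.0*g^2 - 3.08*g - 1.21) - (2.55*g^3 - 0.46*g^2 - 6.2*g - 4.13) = -6.5*g^3 - 1.54*g^2 + 3.12*g + 2.92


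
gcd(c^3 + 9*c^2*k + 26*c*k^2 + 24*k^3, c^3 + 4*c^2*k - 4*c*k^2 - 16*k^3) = c^2 + 6*c*k + 8*k^2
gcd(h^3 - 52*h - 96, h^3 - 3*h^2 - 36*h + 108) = h + 6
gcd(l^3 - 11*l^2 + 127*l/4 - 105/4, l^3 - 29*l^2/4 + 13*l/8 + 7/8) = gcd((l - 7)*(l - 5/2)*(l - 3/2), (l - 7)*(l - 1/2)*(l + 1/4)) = l - 7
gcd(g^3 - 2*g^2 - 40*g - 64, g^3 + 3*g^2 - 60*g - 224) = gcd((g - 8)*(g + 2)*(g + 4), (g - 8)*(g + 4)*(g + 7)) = g^2 - 4*g - 32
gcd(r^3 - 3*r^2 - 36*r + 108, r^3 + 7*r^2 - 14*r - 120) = r + 6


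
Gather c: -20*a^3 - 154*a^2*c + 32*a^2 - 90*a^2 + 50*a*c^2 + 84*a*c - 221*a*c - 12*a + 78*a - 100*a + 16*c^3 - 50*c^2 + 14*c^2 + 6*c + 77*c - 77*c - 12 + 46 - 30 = -20*a^3 - 58*a^2 - 34*a + 16*c^3 + c^2*(50*a - 36) + c*(-154*a^2 - 137*a + 6) + 4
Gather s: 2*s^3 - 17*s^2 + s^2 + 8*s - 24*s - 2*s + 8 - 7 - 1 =2*s^3 - 16*s^2 - 18*s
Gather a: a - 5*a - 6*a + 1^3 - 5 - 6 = -10*a - 10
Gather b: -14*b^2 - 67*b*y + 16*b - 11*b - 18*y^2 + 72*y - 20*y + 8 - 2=-14*b^2 + b*(5 - 67*y) - 18*y^2 + 52*y + 6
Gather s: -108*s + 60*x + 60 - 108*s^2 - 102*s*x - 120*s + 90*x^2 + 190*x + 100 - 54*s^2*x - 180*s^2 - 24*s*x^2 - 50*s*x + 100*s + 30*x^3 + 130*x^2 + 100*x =s^2*(-54*x - 288) + s*(-24*x^2 - 152*x - 128) + 30*x^3 + 220*x^2 + 350*x + 160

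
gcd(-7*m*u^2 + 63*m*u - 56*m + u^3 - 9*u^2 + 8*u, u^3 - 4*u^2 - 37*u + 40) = u^2 - 9*u + 8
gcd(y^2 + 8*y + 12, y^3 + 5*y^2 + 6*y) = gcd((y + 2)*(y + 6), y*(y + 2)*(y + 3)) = y + 2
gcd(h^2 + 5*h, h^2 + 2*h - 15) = h + 5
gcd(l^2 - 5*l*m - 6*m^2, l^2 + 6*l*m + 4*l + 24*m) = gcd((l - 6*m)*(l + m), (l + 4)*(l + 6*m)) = 1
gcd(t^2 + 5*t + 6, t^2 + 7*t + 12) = t + 3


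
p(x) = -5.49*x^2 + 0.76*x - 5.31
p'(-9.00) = 99.58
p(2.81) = -46.52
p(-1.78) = -24.06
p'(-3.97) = 44.35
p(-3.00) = -57.00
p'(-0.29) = 3.94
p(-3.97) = -94.85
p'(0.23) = -1.77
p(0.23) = -5.43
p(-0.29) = -5.99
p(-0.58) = -7.60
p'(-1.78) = 20.30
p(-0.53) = -7.25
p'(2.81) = -30.09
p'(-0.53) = 6.58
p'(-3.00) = 33.70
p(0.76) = -7.90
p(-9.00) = -456.84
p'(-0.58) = 7.13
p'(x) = 0.76 - 10.98*x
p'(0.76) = -7.58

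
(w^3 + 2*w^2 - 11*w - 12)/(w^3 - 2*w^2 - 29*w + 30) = (w^3 + 2*w^2 - 11*w - 12)/(w^3 - 2*w^2 - 29*w + 30)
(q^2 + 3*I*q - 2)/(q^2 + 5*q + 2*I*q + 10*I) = (q + I)/(q + 5)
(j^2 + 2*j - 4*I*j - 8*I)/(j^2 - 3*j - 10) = (j - 4*I)/(j - 5)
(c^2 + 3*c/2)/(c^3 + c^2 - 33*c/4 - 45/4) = 2*c/(2*c^2 - c - 15)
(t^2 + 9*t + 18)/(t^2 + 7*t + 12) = (t + 6)/(t + 4)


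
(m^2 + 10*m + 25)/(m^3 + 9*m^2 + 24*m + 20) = (m + 5)/(m^2 + 4*m + 4)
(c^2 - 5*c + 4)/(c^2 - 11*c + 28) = (c - 1)/(c - 7)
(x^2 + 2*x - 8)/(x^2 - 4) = (x + 4)/(x + 2)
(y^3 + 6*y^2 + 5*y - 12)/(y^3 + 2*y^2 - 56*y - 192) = (y^2 + 2*y - 3)/(y^2 - 2*y - 48)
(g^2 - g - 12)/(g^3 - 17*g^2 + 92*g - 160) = (g + 3)/(g^2 - 13*g + 40)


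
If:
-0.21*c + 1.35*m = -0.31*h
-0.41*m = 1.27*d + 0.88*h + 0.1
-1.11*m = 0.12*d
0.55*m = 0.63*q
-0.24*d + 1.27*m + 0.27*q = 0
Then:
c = -0.17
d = 0.00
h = -0.11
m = 0.00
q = 0.00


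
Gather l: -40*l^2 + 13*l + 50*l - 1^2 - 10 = -40*l^2 + 63*l - 11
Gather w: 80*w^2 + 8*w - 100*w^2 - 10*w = -20*w^2 - 2*w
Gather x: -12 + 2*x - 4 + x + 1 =3*x - 15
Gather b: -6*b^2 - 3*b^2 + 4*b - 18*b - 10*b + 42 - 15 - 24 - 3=-9*b^2 - 24*b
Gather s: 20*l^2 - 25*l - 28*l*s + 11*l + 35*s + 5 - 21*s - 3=20*l^2 - 14*l + s*(14 - 28*l) + 2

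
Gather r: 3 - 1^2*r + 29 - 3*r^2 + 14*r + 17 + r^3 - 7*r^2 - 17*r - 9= r^3 - 10*r^2 - 4*r + 40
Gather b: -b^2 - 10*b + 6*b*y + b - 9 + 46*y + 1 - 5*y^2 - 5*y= -b^2 + b*(6*y - 9) - 5*y^2 + 41*y - 8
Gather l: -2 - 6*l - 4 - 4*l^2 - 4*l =-4*l^2 - 10*l - 6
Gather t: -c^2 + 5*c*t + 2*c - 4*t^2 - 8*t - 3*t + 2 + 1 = -c^2 + 2*c - 4*t^2 + t*(5*c - 11) + 3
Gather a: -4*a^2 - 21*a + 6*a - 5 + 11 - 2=-4*a^2 - 15*a + 4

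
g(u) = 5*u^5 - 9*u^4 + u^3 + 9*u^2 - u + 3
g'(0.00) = -1.00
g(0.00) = 3.00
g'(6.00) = 24839.00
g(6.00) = 27753.00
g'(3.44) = 2131.80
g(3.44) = 1295.05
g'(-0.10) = -2.73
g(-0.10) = 3.19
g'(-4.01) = 8760.62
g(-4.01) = -7424.20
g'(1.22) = 15.44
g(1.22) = 10.57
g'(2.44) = 423.95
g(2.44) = 182.09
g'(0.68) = 6.65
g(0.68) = 5.60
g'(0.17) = 1.99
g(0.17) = 3.09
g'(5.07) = 11994.26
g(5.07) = 11162.73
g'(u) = 25*u^4 - 36*u^3 + 3*u^2 + 18*u - 1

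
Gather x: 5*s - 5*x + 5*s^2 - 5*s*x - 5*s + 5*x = 5*s^2 - 5*s*x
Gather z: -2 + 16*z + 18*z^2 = 18*z^2 + 16*z - 2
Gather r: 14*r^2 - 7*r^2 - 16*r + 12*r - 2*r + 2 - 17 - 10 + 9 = 7*r^2 - 6*r - 16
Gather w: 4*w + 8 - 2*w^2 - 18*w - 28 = -2*w^2 - 14*w - 20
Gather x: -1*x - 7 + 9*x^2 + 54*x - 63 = 9*x^2 + 53*x - 70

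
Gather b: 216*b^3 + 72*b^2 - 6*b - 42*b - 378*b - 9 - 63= 216*b^3 + 72*b^2 - 426*b - 72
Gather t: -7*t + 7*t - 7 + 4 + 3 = 0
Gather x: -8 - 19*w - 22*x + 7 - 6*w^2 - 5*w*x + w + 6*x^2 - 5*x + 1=-6*w^2 - 18*w + 6*x^2 + x*(-5*w - 27)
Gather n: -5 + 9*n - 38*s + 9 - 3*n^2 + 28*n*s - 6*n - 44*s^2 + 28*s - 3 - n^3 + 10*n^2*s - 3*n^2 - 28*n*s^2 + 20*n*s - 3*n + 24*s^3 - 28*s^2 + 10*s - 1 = -n^3 + n^2*(10*s - 6) + n*(-28*s^2 + 48*s) + 24*s^3 - 72*s^2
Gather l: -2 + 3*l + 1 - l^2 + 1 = -l^2 + 3*l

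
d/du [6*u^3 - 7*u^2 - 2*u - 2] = 18*u^2 - 14*u - 2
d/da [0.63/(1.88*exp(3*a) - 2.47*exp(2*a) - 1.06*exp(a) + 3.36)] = (-3.5532*exp(2*a) + 3.1122*exp(a) + 0.6678)*exp(a)/(1.88*exp(3*a) - 2.47*exp(2*a) - 1.06*exp(a) + 3.36)^2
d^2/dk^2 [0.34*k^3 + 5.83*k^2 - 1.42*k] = 2.04*k + 11.66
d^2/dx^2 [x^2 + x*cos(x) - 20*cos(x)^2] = -x*cos(x) - 80*sin(x)^2 - 2*sin(x) + 42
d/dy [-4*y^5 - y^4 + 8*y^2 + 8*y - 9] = -20*y^4 - 4*y^3 + 16*y + 8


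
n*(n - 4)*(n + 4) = n^3 - 16*n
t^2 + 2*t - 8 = (t - 2)*(t + 4)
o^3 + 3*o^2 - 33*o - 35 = (o - 5)*(o + 1)*(o + 7)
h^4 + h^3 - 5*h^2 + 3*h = h*(h - 1)^2*(h + 3)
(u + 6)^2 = u^2 + 12*u + 36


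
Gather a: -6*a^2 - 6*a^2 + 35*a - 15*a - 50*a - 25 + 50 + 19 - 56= -12*a^2 - 30*a - 12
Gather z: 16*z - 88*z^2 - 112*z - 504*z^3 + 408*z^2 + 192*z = -504*z^3 + 320*z^2 + 96*z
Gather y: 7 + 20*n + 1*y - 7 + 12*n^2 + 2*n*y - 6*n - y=12*n^2 + 2*n*y + 14*n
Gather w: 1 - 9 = -8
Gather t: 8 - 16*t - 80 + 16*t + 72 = 0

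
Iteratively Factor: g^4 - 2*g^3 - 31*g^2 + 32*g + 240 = (g - 5)*(g^3 + 3*g^2 - 16*g - 48) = (g - 5)*(g + 3)*(g^2 - 16) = (g - 5)*(g + 3)*(g + 4)*(g - 4)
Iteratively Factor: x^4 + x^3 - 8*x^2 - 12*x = (x + 2)*(x^3 - x^2 - 6*x) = x*(x + 2)*(x^2 - x - 6) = x*(x - 3)*(x + 2)*(x + 2)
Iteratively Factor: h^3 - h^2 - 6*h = (h + 2)*(h^2 - 3*h) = (h - 3)*(h + 2)*(h)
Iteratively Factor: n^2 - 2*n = (n - 2)*(n)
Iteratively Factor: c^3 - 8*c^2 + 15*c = (c - 3)*(c^2 - 5*c) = (c - 5)*(c - 3)*(c)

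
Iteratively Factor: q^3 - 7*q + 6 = (q - 1)*(q^2 + q - 6) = (q - 1)*(q + 3)*(q - 2)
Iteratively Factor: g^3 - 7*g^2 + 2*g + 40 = (g - 4)*(g^2 - 3*g - 10) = (g - 5)*(g - 4)*(g + 2)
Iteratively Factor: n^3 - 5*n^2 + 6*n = (n - 2)*(n^2 - 3*n) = n*(n - 2)*(n - 3)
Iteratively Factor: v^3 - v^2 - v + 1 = (v - 1)*(v^2 - 1) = (v - 1)^2*(v + 1)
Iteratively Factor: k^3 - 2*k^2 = (k - 2)*(k^2) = k*(k - 2)*(k)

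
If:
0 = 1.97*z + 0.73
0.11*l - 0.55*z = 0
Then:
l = -1.85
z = -0.37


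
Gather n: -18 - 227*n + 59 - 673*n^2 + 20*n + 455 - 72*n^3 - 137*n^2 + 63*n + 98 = -72*n^3 - 810*n^2 - 144*n + 594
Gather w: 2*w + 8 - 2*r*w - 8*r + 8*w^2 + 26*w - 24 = -8*r + 8*w^2 + w*(28 - 2*r) - 16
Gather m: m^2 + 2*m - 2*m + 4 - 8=m^2 - 4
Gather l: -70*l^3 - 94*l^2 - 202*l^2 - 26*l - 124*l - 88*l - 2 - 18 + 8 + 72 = -70*l^3 - 296*l^2 - 238*l + 60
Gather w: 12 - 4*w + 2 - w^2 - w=-w^2 - 5*w + 14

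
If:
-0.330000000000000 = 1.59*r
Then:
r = -0.21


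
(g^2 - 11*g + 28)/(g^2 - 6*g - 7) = (g - 4)/(g + 1)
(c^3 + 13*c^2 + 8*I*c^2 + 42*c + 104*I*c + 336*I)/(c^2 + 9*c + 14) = (c^2 + c*(6 + 8*I) + 48*I)/(c + 2)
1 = 1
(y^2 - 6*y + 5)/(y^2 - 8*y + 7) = (y - 5)/(y - 7)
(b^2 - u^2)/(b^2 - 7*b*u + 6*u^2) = (-b - u)/(-b + 6*u)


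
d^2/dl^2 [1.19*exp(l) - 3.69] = 1.19*exp(l)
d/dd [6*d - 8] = 6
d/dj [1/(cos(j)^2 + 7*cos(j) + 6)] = (2*cos(j) + 7)*sin(j)/(cos(j)^2 + 7*cos(j) + 6)^2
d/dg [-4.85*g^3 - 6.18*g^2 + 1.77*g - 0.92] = -14.55*g^2 - 12.36*g + 1.77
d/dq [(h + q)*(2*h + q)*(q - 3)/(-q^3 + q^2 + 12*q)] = (q*(-q^2 + q + 12)*((h + q)*(2*h + q) + (h + q)*(q - 3) + (2*h + q)*(q - 3)) - (h + q)*(2*h + q)*(q - 3)*(-3*q^2 + 2*q + 12))/(q^2*(-q^2 + q + 12)^2)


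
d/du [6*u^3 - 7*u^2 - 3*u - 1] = 18*u^2 - 14*u - 3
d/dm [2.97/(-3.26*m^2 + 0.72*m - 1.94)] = (19.3644*m - 2.1384)/(3.26*m^2 - 0.72*m + 1.94)^2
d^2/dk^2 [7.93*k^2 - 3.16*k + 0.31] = 15.8600000000000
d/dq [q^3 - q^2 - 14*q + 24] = 3*q^2 - 2*q - 14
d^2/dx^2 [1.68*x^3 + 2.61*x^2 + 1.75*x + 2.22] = 10.08*x + 5.22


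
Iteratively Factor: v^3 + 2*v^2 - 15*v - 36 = (v - 4)*(v^2 + 6*v + 9) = (v - 4)*(v + 3)*(v + 3)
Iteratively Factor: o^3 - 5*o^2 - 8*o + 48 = (o - 4)*(o^2 - o - 12) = (o - 4)*(o + 3)*(o - 4)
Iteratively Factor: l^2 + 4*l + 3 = (l + 1)*(l + 3)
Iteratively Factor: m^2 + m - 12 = (m + 4)*(m - 3)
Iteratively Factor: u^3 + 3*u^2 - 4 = (u + 2)*(u^2 + u - 2) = (u - 1)*(u + 2)*(u + 2)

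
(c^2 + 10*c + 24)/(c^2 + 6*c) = (c + 4)/c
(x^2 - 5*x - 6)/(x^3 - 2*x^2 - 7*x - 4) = (x - 6)/(x^2 - 3*x - 4)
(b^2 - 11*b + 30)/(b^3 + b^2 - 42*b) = (b - 5)/(b*(b + 7))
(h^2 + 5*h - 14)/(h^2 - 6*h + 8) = (h + 7)/(h - 4)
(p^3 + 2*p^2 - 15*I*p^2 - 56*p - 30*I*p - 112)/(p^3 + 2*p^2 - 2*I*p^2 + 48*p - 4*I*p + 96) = (p - 7*I)/(p + 6*I)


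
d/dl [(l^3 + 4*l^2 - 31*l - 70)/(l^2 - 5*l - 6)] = (l^4 - 10*l^3 - 7*l^2 + 92*l - 164)/(l^4 - 10*l^3 + 13*l^2 + 60*l + 36)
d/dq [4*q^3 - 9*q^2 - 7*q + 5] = 12*q^2 - 18*q - 7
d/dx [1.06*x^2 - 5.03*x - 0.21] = 2.12*x - 5.03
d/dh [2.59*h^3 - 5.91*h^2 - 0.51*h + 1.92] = 7.77*h^2 - 11.82*h - 0.51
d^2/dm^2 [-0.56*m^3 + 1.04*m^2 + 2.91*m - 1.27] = 2.08 - 3.36*m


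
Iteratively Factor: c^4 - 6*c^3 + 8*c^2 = (c)*(c^3 - 6*c^2 + 8*c) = c*(c - 2)*(c^2 - 4*c) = c*(c - 4)*(c - 2)*(c)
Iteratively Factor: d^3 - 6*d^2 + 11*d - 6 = (d - 2)*(d^2 - 4*d + 3) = (d - 3)*(d - 2)*(d - 1)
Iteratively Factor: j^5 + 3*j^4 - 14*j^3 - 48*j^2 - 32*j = (j + 1)*(j^4 + 2*j^3 - 16*j^2 - 32*j) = (j + 1)*(j + 2)*(j^3 - 16*j) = (j - 4)*(j + 1)*(j + 2)*(j^2 + 4*j) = j*(j - 4)*(j + 1)*(j + 2)*(j + 4)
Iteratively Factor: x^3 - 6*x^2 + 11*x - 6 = (x - 1)*(x^2 - 5*x + 6) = (x - 3)*(x - 1)*(x - 2)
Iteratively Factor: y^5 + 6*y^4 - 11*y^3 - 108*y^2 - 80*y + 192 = (y - 4)*(y^4 + 10*y^3 + 29*y^2 + 8*y - 48) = (y - 4)*(y + 4)*(y^3 + 6*y^2 + 5*y - 12) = (y - 4)*(y - 1)*(y + 4)*(y^2 + 7*y + 12) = (y - 4)*(y - 1)*(y + 3)*(y + 4)*(y + 4)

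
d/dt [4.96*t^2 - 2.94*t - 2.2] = 9.92*t - 2.94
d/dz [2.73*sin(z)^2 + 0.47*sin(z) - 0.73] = (5.46*sin(z) + 0.47)*cos(z)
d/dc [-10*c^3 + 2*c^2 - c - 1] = -30*c^2 + 4*c - 1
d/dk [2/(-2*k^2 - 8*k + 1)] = 8*(k + 2)/(2*k^2 + 8*k - 1)^2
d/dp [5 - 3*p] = -3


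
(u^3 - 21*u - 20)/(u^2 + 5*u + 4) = u - 5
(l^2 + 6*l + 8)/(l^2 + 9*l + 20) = (l + 2)/(l + 5)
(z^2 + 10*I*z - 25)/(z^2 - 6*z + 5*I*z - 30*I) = (z + 5*I)/(z - 6)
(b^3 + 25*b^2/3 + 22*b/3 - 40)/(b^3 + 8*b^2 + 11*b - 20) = (b^2 + 13*b/3 - 10)/(b^2 + 4*b - 5)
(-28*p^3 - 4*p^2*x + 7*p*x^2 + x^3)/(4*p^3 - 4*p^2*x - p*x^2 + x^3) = (7*p + x)/(-p + x)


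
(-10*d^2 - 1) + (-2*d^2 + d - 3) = -12*d^2 + d - 4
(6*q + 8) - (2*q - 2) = 4*q + 10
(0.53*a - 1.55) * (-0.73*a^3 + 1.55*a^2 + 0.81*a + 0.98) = -0.3869*a^4 + 1.953*a^3 - 1.9732*a^2 - 0.7361*a - 1.519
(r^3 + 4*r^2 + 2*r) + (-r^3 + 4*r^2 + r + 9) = 8*r^2 + 3*r + 9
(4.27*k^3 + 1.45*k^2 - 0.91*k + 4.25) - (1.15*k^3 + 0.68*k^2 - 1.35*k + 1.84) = 3.12*k^3 + 0.77*k^2 + 0.44*k + 2.41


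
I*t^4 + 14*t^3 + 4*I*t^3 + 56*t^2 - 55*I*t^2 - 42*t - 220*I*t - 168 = (t + 4)*(t - 7*I)*(t - 6*I)*(I*t + 1)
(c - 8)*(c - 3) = c^2 - 11*c + 24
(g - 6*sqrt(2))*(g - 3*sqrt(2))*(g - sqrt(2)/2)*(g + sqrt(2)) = g^4 - 17*sqrt(2)*g^3/2 + 26*g^2 + 27*sqrt(2)*g - 36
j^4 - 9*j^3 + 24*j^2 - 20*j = j*(j - 5)*(j - 2)^2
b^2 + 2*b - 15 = (b - 3)*(b + 5)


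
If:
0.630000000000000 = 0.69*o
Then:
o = 0.91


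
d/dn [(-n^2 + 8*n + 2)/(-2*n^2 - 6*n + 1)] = 2*(11*n^2 + 3*n + 10)/(4*n^4 + 24*n^3 + 32*n^2 - 12*n + 1)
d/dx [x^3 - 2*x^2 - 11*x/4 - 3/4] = 3*x^2 - 4*x - 11/4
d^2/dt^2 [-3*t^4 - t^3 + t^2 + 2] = -36*t^2 - 6*t + 2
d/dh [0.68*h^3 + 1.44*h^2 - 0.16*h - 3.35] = 2.04*h^2 + 2.88*h - 0.16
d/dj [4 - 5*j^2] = -10*j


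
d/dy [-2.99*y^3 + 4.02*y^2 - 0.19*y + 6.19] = -8.97*y^2 + 8.04*y - 0.19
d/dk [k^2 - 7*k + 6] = 2*k - 7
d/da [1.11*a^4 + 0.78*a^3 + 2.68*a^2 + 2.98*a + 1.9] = 4.44*a^3 + 2.34*a^2 + 5.36*a + 2.98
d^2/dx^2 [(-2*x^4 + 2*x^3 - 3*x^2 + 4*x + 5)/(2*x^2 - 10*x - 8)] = (-2*x^6 + 30*x^5 - 126*x^4 - 273*x^3 - 93*x^2 + 69*x + 17)/(x^6 - 15*x^5 + 63*x^4 - 5*x^3 - 252*x^2 - 240*x - 64)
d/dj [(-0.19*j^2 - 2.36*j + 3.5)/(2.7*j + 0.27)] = (-0.513*j^2 - 0.1026*j - 10.0872)/(7.29*j^2 + 1.458*j + 0.0729)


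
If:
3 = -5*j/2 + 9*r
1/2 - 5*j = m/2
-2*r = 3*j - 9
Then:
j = 75/32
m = -359/16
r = 63/64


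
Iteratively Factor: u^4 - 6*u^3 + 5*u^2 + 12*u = (u)*(u^3 - 6*u^2 + 5*u + 12) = u*(u + 1)*(u^2 - 7*u + 12) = u*(u - 3)*(u + 1)*(u - 4)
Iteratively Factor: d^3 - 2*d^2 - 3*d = (d - 3)*(d^2 + d) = d*(d - 3)*(d + 1)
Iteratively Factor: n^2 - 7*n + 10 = (n - 5)*(n - 2)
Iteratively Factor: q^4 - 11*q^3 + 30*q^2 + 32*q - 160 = (q - 4)*(q^3 - 7*q^2 + 2*q + 40) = (q - 4)^2*(q^2 - 3*q - 10) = (q - 4)^2*(q + 2)*(q - 5)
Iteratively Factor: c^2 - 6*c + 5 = (c - 5)*(c - 1)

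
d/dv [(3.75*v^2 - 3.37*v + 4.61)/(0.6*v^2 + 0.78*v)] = (4.947*v^2 - 5.532*v - 3.5958)/(v^2*(0.36*v^2 + 0.936*v + 0.6084))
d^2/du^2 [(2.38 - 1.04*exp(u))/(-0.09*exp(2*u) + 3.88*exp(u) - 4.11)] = (0.008424*exp(4*u) + 0.286056*exp(3*u) + 0.185112000000011*exp(2*u) - 15.723352*exp(u) - 20.3856)*exp(u)/(0.000729*exp(6*u) - 0.094284*exp(5*u) + 4.164561*exp(4*u) - 67.022344*exp(3*u) + 190.181619*exp(2*u) - 196.624044*exp(u) + 69.426531)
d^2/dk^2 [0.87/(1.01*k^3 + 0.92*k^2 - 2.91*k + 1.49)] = (-(5.2722*k + 1.6008)*(1.01*k^3 + 0.92*k^2 - 2.91*k + 1.49) + 0.87*(3.03*k^2 + 1.84*k - 2.91)*(6.06*k^2 + 3.68*k - 5.82))/(1.01*k^3 + 0.92*k^2 - 2.91*k + 1.49)^3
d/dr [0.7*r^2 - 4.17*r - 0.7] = 1.4*r - 4.17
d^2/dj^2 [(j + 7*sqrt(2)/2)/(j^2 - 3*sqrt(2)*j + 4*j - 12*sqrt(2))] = ((2*j + 7*sqrt(2))*(2*j - 3*sqrt(2) + 4)^2 - (6*j + sqrt(2) + 8)*(j^2 - 3*sqrt(2)*j + 4*j - 12*sqrt(2)))/(j^2 - 3*sqrt(2)*j + 4*j - 12*sqrt(2))^3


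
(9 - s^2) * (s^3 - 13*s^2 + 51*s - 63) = -s^5 + 13*s^4 - 42*s^3 - 54*s^2 + 459*s - 567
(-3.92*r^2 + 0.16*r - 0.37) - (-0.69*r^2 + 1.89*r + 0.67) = -3.23*r^2 - 1.73*r - 1.04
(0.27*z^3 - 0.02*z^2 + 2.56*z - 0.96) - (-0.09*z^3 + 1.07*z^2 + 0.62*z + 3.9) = 0.36*z^3 - 1.09*z^2 + 1.94*z - 4.86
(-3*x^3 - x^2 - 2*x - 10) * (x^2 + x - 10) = -3*x^5 - 4*x^4 + 27*x^3 - 2*x^2 + 10*x + 100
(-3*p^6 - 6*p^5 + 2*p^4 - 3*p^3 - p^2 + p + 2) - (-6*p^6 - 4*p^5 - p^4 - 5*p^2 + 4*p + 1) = 3*p^6 - 2*p^5 + 3*p^4 - 3*p^3 + 4*p^2 - 3*p + 1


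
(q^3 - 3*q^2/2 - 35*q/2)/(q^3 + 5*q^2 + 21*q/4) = 2*(q - 5)/(2*q + 3)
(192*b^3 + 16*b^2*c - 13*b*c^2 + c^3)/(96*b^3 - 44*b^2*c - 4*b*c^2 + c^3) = (24*b^2 + 5*b*c - c^2)/(12*b^2 - 4*b*c - c^2)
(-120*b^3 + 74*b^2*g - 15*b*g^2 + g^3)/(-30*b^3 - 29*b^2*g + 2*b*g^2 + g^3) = (24*b^2 - 10*b*g + g^2)/(6*b^2 + 7*b*g + g^2)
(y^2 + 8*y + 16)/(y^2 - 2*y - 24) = (y + 4)/(y - 6)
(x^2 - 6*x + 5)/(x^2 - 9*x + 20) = (x - 1)/(x - 4)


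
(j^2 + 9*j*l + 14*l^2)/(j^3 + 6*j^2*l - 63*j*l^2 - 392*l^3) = (j + 2*l)/(j^2 - j*l - 56*l^2)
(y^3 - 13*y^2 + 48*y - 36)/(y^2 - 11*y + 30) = (y^2 - 7*y + 6)/(y - 5)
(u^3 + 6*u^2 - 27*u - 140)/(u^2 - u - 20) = u + 7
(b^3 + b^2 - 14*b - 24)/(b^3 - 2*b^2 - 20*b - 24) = (b^2 - b - 12)/(b^2 - 4*b - 12)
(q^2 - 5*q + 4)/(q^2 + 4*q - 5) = (q - 4)/(q + 5)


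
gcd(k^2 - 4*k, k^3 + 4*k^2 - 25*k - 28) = k - 4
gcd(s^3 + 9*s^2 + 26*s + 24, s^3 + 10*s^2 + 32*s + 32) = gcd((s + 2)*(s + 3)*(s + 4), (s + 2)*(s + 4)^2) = s^2 + 6*s + 8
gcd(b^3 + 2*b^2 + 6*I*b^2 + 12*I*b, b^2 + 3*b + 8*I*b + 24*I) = 1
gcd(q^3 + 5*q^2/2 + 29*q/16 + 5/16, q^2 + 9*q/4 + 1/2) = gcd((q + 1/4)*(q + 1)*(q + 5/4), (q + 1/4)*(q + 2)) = q + 1/4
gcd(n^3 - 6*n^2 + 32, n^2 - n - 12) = n - 4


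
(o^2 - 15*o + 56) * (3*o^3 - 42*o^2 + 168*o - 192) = 3*o^5 - 87*o^4 + 966*o^3 - 5064*o^2 + 12288*o - 10752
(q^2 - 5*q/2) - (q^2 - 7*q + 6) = 9*q/2 - 6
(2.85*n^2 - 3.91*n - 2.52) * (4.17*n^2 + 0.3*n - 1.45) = 11.8845*n^4 - 15.4497*n^3 - 15.8139*n^2 + 4.9135*n + 3.654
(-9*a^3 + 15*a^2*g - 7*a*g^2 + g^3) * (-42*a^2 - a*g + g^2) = 378*a^5 - 621*a^4*g + 270*a^3*g^2 - 20*a^2*g^3 - 8*a*g^4 + g^5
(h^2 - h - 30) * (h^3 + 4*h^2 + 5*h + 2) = h^5 + 3*h^4 - 29*h^3 - 123*h^2 - 152*h - 60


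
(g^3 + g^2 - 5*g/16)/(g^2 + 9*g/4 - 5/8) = g*(4*g + 5)/(2*(2*g + 5))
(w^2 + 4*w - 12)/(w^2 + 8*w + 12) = (w - 2)/(w + 2)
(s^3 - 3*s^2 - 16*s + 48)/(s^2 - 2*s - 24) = (s^2 - 7*s + 12)/(s - 6)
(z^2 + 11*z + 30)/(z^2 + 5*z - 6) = (z + 5)/(z - 1)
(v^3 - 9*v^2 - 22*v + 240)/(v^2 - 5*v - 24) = (v^2 - v - 30)/(v + 3)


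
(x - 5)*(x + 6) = x^2 + x - 30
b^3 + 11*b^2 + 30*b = b*(b + 5)*(b + 6)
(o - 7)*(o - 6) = o^2 - 13*o + 42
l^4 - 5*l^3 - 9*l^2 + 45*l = l*(l - 5)*(l - 3)*(l + 3)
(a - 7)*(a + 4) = a^2 - 3*a - 28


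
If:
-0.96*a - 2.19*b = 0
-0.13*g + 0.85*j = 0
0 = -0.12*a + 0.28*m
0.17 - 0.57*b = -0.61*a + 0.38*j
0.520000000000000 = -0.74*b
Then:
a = 1.60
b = -0.70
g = 26.64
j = 4.07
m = 0.69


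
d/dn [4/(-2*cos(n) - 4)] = -2*sin(n)/(cos(n) + 2)^2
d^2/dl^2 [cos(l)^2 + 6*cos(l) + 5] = -6*cos(l) - 2*cos(2*l)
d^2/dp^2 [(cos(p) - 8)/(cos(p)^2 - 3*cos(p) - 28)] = (9*sin(p)^4*cos(p) - 29*sin(p)^4 + 1062*sin(p)^2 + 1322*cos(p) + 123*cos(3*p)/2 - cos(5*p)/2 - 273)/(sin(p)^2 + 3*cos(p) + 27)^3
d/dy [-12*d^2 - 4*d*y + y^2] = -4*d + 2*y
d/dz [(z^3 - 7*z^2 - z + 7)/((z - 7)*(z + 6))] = (z^2 + 12*z + 1)/(z^2 + 12*z + 36)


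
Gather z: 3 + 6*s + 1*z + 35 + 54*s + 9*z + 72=60*s + 10*z + 110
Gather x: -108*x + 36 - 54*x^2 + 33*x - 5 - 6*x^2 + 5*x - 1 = -60*x^2 - 70*x + 30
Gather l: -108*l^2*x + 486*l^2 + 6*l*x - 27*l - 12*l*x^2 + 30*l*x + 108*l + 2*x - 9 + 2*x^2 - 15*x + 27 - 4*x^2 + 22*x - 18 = l^2*(486 - 108*x) + l*(-12*x^2 + 36*x + 81) - 2*x^2 + 9*x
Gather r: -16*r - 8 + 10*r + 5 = -6*r - 3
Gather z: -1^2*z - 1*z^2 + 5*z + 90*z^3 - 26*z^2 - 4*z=90*z^3 - 27*z^2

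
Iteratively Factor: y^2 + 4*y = (y + 4)*(y)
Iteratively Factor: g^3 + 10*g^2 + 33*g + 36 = (g + 3)*(g^2 + 7*g + 12) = (g + 3)*(g + 4)*(g + 3)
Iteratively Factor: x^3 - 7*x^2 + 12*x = (x - 3)*(x^2 - 4*x) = (x - 4)*(x - 3)*(x)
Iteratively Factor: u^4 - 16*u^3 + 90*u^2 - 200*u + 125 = (u - 5)*(u^3 - 11*u^2 + 35*u - 25) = (u - 5)^2*(u^2 - 6*u + 5) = (u - 5)^2*(u - 1)*(u - 5)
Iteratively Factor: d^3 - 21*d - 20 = (d - 5)*(d^2 + 5*d + 4) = (d - 5)*(d + 4)*(d + 1)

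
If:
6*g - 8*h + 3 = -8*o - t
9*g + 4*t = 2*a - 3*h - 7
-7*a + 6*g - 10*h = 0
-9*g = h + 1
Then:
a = 64*t/53 + 94/53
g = 14*t/159 + 4/159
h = -42*t/53 - 65/53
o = -417*t/424 - 687/424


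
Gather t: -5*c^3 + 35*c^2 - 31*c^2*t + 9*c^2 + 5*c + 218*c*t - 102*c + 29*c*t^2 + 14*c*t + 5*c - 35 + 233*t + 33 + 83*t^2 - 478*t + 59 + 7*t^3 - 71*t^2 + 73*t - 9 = -5*c^3 + 44*c^2 - 92*c + 7*t^3 + t^2*(29*c + 12) + t*(-31*c^2 + 232*c - 172) + 48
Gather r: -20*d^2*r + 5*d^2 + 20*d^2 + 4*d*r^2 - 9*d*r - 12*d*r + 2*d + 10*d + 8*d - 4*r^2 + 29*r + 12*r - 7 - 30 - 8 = 25*d^2 + 20*d + r^2*(4*d - 4) + r*(-20*d^2 - 21*d + 41) - 45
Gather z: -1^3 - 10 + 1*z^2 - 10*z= z^2 - 10*z - 11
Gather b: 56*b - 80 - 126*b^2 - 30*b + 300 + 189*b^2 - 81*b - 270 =63*b^2 - 55*b - 50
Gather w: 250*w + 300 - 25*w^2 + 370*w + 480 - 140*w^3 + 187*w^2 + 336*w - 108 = -140*w^3 + 162*w^2 + 956*w + 672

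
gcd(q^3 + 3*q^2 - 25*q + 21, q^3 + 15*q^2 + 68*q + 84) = q + 7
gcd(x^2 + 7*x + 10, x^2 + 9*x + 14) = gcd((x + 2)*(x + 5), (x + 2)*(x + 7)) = x + 2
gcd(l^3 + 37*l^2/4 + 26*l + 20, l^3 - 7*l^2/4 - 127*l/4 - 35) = l^2 + 21*l/4 + 5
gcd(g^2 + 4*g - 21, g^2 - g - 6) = g - 3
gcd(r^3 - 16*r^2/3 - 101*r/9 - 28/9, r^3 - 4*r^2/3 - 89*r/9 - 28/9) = r + 1/3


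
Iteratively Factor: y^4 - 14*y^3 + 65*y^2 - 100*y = (y - 5)*(y^3 - 9*y^2 + 20*y) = (y - 5)*(y - 4)*(y^2 - 5*y) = y*(y - 5)*(y - 4)*(y - 5)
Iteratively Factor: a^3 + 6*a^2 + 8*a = (a + 4)*(a^2 + 2*a) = (a + 2)*(a + 4)*(a)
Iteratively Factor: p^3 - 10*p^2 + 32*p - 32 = (p - 4)*(p^2 - 6*p + 8) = (p - 4)*(p - 2)*(p - 4)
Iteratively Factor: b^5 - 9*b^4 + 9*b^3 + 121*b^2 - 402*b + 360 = (b - 2)*(b^4 - 7*b^3 - 5*b^2 + 111*b - 180) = (b - 3)*(b - 2)*(b^3 - 4*b^2 - 17*b + 60) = (b - 3)*(b - 2)*(b + 4)*(b^2 - 8*b + 15) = (b - 5)*(b - 3)*(b - 2)*(b + 4)*(b - 3)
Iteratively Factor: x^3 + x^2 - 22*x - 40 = (x + 4)*(x^2 - 3*x - 10) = (x - 5)*(x + 4)*(x + 2)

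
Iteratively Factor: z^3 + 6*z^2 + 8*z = (z + 4)*(z^2 + 2*z) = z*(z + 4)*(z + 2)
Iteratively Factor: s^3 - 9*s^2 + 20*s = (s - 4)*(s^2 - 5*s) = (s - 5)*(s - 4)*(s)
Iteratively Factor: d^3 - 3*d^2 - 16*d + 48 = (d - 3)*(d^2 - 16) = (d - 4)*(d - 3)*(d + 4)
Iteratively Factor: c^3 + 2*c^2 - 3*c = (c)*(c^2 + 2*c - 3) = c*(c - 1)*(c + 3)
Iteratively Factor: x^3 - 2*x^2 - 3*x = (x + 1)*(x^2 - 3*x) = x*(x + 1)*(x - 3)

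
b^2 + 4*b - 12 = (b - 2)*(b + 6)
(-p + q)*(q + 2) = -p*q - 2*p + q^2 + 2*q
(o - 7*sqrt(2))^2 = o^2 - 14*sqrt(2)*o + 98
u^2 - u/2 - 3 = (u - 2)*(u + 3/2)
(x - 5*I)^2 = x^2 - 10*I*x - 25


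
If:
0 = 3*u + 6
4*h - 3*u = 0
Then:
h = -3/2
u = -2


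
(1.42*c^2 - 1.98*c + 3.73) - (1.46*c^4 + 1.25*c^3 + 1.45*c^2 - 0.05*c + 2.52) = -1.46*c^4 - 1.25*c^3 - 0.03*c^2 - 1.93*c + 1.21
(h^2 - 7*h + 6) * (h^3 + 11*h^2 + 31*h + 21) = h^5 + 4*h^4 - 40*h^3 - 130*h^2 + 39*h + 126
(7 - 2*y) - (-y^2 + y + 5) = y^2 - 3*y + 2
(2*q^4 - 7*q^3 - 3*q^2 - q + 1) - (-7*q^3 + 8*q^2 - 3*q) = 2*q^4 - 11*q^2 + 2*q + 1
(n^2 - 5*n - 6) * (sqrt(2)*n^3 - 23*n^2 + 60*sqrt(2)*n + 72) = sqrt(2)*n^5 - 23*n^4 - 5*sqrt(2)*n^4 + 54*sqrt(2)*n^3 + 115*n^3 - 300*sqrt(2)*n^2 + 210*n^2 - 360*sqrt(2)*n - 360*n - 432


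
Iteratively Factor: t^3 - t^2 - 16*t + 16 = (t - 1)*(t^2 - 16) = (t - 1)*(t + 4)*(t - 4)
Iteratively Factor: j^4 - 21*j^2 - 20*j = (j + 4)*(j^3 - 4*j^2 - 5*j) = j*(j + 4)*(j^2 - 4*j - 5) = j*(j + 1)*(j + 4)*(j - 5)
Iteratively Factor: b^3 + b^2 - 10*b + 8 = (b - 1)*(b^2 + 2*b - 8) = (b - 1)*(b + 4)*(b - 2)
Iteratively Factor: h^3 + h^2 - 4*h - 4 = (h + 1)*(h^2 - 4) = (h - 2)*(h + 1)*(h + 2)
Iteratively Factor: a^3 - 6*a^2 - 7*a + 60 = (a - 4)*(a^2 - 2*a - 15) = (a - 5)*(a - 4)*(a + 3)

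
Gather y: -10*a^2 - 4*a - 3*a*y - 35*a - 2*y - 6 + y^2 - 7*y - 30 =-10*a^2 - 39*a + y^2 + y*(-3*a - 9) - 36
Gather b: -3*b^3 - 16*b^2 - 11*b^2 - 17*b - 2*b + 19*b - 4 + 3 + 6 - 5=-3*b^3 - 27*b^2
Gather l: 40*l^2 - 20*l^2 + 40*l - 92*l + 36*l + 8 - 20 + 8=20*l^2 - 16*l - 4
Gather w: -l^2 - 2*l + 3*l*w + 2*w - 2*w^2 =-l^2 - 2*l - 2*w^2 + w*(3*l + 2)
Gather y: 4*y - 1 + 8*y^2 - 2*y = 8*y^2 + 2*y - 1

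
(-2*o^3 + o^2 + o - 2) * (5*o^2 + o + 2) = -10*o^5 + 3*o^4 + 2*o^3 - 7*o^2 - 4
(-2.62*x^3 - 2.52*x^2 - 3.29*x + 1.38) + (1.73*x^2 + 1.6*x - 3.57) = -2.62*x^3 - 0.79*x^2 - 1.69*x - 2.19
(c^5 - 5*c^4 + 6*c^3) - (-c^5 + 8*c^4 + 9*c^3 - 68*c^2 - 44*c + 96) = 2*c^5 - 13*c^4 - 3*c^3 + 68*c^2 + 44*c - 96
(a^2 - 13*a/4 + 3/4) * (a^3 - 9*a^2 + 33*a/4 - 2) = a^5 - 49*a^4/4 + 153*a^3/4 - 569*a^2/16 + 203*a/16 - 3/2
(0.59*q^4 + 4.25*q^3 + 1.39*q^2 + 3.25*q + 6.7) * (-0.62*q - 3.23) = -0.3658*q^5 - 4.5407*q^4 - 14.5893*q^3 - 6.5047*q^2 - 14.6515*q - 21.641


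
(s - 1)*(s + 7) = s^2 + 6*s - 7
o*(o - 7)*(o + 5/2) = o^3 - 9*o^2/2 - 35*o/2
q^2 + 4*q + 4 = (q + 2)^2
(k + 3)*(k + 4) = k^2 + 7*k + 12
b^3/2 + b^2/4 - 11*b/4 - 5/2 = (b/2 + 1)*(b - 5/2)*(b + 1)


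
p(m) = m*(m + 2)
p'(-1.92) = -1.84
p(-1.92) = -0.15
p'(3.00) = 8.00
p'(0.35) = 2.70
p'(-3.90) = -5.80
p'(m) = 2*m + 2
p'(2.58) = 7.16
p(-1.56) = -0.69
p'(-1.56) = -1.12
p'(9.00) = 20.00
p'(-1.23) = -0.46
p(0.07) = 0.14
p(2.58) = 11.82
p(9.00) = 99.00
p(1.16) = 3.67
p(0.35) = 0.82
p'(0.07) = 2.14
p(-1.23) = -0.95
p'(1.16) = 4.32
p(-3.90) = 7.41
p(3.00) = 15.00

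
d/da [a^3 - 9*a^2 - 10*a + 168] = 3*a^2 - 18*a - 10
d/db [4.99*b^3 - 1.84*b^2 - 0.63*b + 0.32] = 14.97*b^2 - 3.68*b - 0.63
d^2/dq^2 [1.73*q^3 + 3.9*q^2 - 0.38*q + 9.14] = 10.38*q + 7.8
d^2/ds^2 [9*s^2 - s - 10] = 18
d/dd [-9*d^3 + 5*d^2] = d*(10 - 27*d)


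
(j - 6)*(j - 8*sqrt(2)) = j^2 - 8*sqrt(2)*j - 6*j + 48*sqrt(2)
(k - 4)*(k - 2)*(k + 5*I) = k^3 - 6*k^2 + 5*I*k^2 + 8*k - 30*I*k + 40*I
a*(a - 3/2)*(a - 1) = a^3 - 5*a^2/2 + 3*a/2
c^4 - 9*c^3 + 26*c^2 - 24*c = c*(c - 4)*(c - 3)*(c - 2)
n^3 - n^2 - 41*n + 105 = (n - 5)*(n - 3)*(n + 7)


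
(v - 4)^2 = v^2 - 8*v + 16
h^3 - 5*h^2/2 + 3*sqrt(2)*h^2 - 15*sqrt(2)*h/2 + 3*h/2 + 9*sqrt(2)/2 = (h - 3/2)*(h - 1)*(h + 3*sqrt(2))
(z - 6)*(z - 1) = z^2 - 7*z + 6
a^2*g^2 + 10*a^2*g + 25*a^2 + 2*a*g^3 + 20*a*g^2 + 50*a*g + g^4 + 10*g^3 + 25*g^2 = (a + g)^2*(g + 5)^2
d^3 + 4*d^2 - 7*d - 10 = (d - 2)*(d + 1)*(d + 5)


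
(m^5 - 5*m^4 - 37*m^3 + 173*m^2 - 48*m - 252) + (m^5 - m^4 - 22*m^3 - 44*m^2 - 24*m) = 2*m^5 - 6*m^4 - 59*m^3 + 129*m^2 - 72*m - 252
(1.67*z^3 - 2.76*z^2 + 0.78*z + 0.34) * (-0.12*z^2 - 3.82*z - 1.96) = -0.2004*z^5 - 6.0482*z^4 + 7.1764*z^3 + 2.3892*z^2 - 2.8276*z - 0.6664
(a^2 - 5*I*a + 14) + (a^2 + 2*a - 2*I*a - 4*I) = 2*a^2 + 2*a - 7*I*a + 14 - 4*I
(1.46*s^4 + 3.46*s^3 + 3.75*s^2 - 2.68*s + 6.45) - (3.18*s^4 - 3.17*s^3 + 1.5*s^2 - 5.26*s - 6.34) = -1.72*s^4 + 6.63*s^3 + 2.25*s^2 + 2.58*s + 12.79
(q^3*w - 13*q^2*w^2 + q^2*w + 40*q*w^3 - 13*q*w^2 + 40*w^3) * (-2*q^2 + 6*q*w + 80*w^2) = -2*q^5*w + 32*q^4*w^2 - 2*q^4*w - 78*q^3*w^3 + 32*q^3*w^2 - 800*q^2*w^4 - 78*q^2*w^3 + 3200*q*w^5 - 800*q*w^4 + 3200*w^5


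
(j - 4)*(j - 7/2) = j^2 - 15*j/2 + 14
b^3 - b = b*(b - 1)*(b + 1)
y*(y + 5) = y^2 + 5*y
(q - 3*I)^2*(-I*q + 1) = -I*q^3 - 5*q^2 + 3*I*q - 9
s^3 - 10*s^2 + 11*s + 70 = (s - 7)*(s - 5)*(s + 2)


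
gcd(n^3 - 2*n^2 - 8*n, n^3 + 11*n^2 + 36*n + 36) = n + 2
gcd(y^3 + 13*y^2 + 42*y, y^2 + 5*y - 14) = y + 7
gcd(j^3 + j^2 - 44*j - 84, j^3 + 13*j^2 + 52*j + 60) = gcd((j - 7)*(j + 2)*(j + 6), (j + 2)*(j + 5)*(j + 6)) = j^2 + 8*j + 12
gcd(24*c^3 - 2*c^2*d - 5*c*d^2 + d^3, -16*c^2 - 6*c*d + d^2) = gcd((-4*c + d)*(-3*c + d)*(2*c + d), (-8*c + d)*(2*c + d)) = 2*c + d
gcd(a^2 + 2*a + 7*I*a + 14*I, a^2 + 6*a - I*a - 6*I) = 1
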